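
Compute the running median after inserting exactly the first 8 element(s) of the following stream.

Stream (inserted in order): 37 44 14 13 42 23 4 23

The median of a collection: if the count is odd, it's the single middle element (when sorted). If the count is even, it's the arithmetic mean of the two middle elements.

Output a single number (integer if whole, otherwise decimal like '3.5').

Answer: 23

Derivation:
Step 1: insert 37 -> lo=[37] (size 1, max 37) hi=[] (size 0) -> median=37
Step 2: insert 44 -> lo=[37] (size 1, max 37) hi=[44] (size 1, min 44) -> median=40.5
Step 3: insert 14 -> lo=[14, 37] (size 2, max 37) hi=[44] (size 1, min 44) -> median=37
Step 4: insert 13 -> lo=[13, 14] (size 2, max 14) hi=[37, 44] (size 2, min 37) -> median=25.5
Step 5: insert 42 -> lo=[13, 14, 37] (size 3, max 37) hi=[42, 44] (size 2, min 42) -> median=37
Step 6: insert 23 -> lo=[13, 14, 23] (size 3, max 23) hi=[37, 42, 44] (size 3, min 37) -> median=30
Step 7: insert 4 -> lo=[4, 13, 14, 23] (size 4, max 23) hi=[37, 42, 44] (size 3, min 37) -> median=23
Step 8: insert 23 -> lo=[4, 13, 14, 23] (size 4, max 23) hi=[23, 37, 42, 44] (size 4, min 23) -> median=23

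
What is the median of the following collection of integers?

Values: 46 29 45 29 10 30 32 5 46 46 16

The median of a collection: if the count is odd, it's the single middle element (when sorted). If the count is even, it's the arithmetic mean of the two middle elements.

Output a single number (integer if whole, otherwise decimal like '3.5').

Answer: 30

Derivation:
Step 1: insert 46 -> lo=[46] (size 1, max 46) hi=[] (size 0) -> median=46
Step 2: insert 29 -> lo=[29] (size 1, max 29) hi=[46] (size 1, min 46) -> median=37.5
Step 3: insert 45 -> lo=[29, 45] (size 2, max 45) hi=[46] (size 1, min 46) -> median=45
Step 4: insert 29 -> lo=[29, 29] (size 2, max 29) hi=[45, 46] (size 2, min 45) -> median=37
Step 5: insert 10 -> lo=[10, 29, 29] (size 3, max 29) hi=[45, 46] (size 2, min 45) -> median=29
Step 6: insert 30 -> lo=[10, 29, 29] (size 3, max 29) hi=[30, 45, 46] (size 3, min 30) -> median=29.5
Step 7: insert 32 -> lo=[10, 29, 29, 30] (size 4, max 30) hi=[32, 45, 46] (size 3, min 32) -> median=30
Step 8: insert 5 -> lo=[5, 10, 29, 29] (size 4, max 29) hi=[30, 32, 45, 46] (size 4, min 30) -> median=29.5
Step 9: insert 46 -> lo=[5, 10, 29, 29, 30] (size 5, max 30) hi=[32, 45, 46, 46] (size 4, min 32) -> median=30
Step 10: insert 46 -> lo=[5, 10, 29, 29, 30] (size 5, max 30) hi=[32, 45, 46, 46, 46] (size 5, min 32) -> median=31
Step 11: insert 16 -> lo=[5, 10, 16, 29, 29, 30] (size 6, max 30) hi=[32, 45, 46, 46, 46] (size 5, min 32) -> median=30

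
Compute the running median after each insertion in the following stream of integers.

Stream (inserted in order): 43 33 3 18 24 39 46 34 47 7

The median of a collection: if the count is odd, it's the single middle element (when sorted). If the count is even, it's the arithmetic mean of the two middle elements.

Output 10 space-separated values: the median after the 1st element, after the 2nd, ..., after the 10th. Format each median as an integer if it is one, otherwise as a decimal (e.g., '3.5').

Step 1: insert 43 -> lo=[43] (size 1, max 43) hi=[] (size 0) -> median=43
Step 2: insert 33 -> lo=[33] (size 1, max 33) hi=[43] (size 1, min 43) -> median=38
Step 3: insert 3 -> lo=[3, 33] (size 2, max 33) hi=[43] (size 1, min 43) -> median=33
Step 4: insert 18 -> lo=[3, 18] (size 2, max 18) hi=[33, 43] (size 2, min 33) -> median=25.5
Step 5: insert 24 -> lo=[3, 18, 24] (size 3, max 24) hi=[33, 43] (size 2, min 33) -> median=24
Step 6: insert 39 -> lo=[3, 18, 24] (size 3, max 24) hi=[33, 39, 43] (size 3, min 33) -> median=28.5
Step 7: insert 46 -> lo=[3, 18, 24, 33] (size 4, max 33) hi=[39, 43, 46] (size 3, min 39) -> median=33
Step 8: insert 34 -> lo=[3, 18, 24, 33] (size 4, max 33) hi=[34, 39, 43, 46] (size 4, min 34) -> median=33.5
Step 9: insert 47 -> lo=[3, 18, 24, 33, 34] (size 5, max 34) hi=[39, 43, 46, 47] (size 4, min 39) -> median=34
Step 10: insert 7 -> lo=[3, 7, 18, 24, 33] (size 5, max 33) hi=[34, 39, 43, 46, 47] (size 5, min 34) -> median=33.5

Answer: 43 38 33 25.5 24 28.5 33 33.5 34 33.5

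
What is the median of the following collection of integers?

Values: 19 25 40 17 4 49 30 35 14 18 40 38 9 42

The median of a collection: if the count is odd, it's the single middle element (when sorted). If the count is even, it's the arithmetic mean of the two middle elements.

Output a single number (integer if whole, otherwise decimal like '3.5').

Answer: 27.5

Derivation:
Step 1: insert 19 -> lo=[19] (size 1, max 19) hi=[] (size 0) -> median=19
Step 2: insert 25 -> lo=[19] (size 1, max 19) hi=[25] (size 1, min 25) -> median=22
Step 3: insert 40 -> lo=[19, 25] (size 2, max 25) hi=[40] (size 1, min 40) -> median=25
Step 4: insert 17 -> lo=[17, 19] (size 2, max 19) hi=[25, 40] (size 2, min 25) -> median=22
Step 5: insert 4 -> lo=[4, 17, 19] (size 3, max 19) hi=[25, 40] (size 2, min 25) -> median=19
Step 6: insert 49 -> lo=[4, 17, 19] (size 3, max 19) hi=[25, 40, 49] (size 3, min 25) -> median=22
Step 7: insert 30 -> lo=[4, 17, 19, 25] (size 4, max 25) hi=[30, 40, 49] (size 3, min 30) -> median=25
Step 8: insert 35 -> lo=[4, 17, 19, 25] (size 4, max 25) hi=[30, 35, 40, 49] (size 4, min 30) -> median=27.5
Step 9: insert 14 -> lo=[4, 14, 17, 19, 25] (size 5, max 25) hi=[30, 35, 40, 49] (size 4, min 30) -> median=25
Step 10: insert 18 -> lo=[4, 14, 17, 18, 19] (size 5, max 19) hi=[25, 30, 35, 40, 49] (size 5, min 25) -> median=22
Step 11: insert 40 -> lo=[4, 14, 17, 18, 19, 25] (size 6, max 25) hi=[30, 35, 40, 40, 49] (size 5, min 30) -> median=25
Step 12: insert 38 -> lo=[4, 14, 17, 18, 19, 25] (size 6, max 25) hi=[30, 35, 38, 40, 40, 49] (size 6, min 30) -> median=27.5
Step 13: insert 9 -> lo=[4, 9, 14, 17, 18, 19, 25] (size 7, max 25) hi=[30, 35, 38, 40, 40, 49] (size 6, min 30) -> median=25
Step 14: insert 42 -> lo=[4, 9, 14, 17, 18, 19, 25] (size 7, max 25) hi=[30, 35, 38, 40, 40, 42, 49] (size 7, min 30) -> median=27.5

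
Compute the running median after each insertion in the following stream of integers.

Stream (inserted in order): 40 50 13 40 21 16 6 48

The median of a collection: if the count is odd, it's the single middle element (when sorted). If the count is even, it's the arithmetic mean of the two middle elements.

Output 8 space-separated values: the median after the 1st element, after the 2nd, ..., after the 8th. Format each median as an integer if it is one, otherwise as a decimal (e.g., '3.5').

Step 1: insert 40 -> lo=[40] (size 1, max 40) hi=[] (size 0) -> median=40
Step 2: insert 50 -> lo=[40] (size 1, max 40) hi=[50] (size 1, min 50) -> median=45
Step 3: insert 13 -> lo=[13, 40] (size 2, max 40) hi=[50] (size 1, min 50) -> median=40
Step 4: insert 40 -> lo=[13, 40] (size 2, max 40) hi=[40, 50] (size 2, min 40) -> median=40
Step 5: insert 21 -> lo=[13, 21, 40] (size 3, max 40) hi=[40, 50] (size 2, min 40) -> median=40
Step 6: insert 16 -> lo=[13, 16, 21] (size 3, max 21) hi=[40, 40, 50] (size 3, min 40) -> median=30.5
Step 7: insert 6 -> lo=[6, 13, 16, 21] (size 4, max 21) hi=[40, 40, 50] (size 3, min 40) -> median=21
Step 8: insert 48 -> lo=[6, 13, 16, 21] (size 4, max 21) hi=[40, 40, 48, 50] (size 4, min 40) -> median=30.5

Answer: 40 45 40 40 40 30.5 21 30.5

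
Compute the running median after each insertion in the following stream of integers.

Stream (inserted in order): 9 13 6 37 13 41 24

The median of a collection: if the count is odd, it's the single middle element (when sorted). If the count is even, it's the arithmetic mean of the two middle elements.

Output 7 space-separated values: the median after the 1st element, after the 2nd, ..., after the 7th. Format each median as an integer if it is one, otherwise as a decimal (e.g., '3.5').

Answer: 9 11 9 11 13 13 13

Derivation:
Step 1: insert 9 -> lo=[9] (size 1, max 9) hi=[] (size 0) -> median=9
Step 2: insert 13 -> lo=[9] (size 1, max 9) hi=[13] (size 1, min 13) -> median=11
Step 3: insert 6 -> lo=[6, 9] (size 2, max 9) hi=[13] (size 1, min 13) -> median=9
Step 4: insert 37 -> lo=[6, 9] (size 2, max 9) hi=[13, 37] (size 2, min 13) -> median=11
Step 5: insert 13 -> lo=[6, 9, 13] (size 3, max 13) hi=[13, 37] (size 2, min 13) -> median=13
Step 6: insert 41 -> lo=[6, 9, 13] (size 3, max 13) hi=[13, 37, 41] (size 3, min 13) -> median=13
Step 7: insert 24 -> lo=[6, 9, 13, 13] (size 4, max 13) hi=[24, 37, 41] (size 3, min 24) -> median=13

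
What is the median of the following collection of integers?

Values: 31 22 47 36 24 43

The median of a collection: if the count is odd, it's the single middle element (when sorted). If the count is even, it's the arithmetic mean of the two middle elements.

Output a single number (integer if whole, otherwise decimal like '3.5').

Answer: 33.5

Derivation:
Step 1: insert 31 -> lo=[31] (size 1, max 31) hi=[] (size 0) -> median=31
Step 2: insert 22 -> lo=[22] (size 1, max 22) hi=[31] (size 1, min 31) -> median=26.5
Step 3: insert 47 -> lo=[22, 31] (size 2, max 31) hi=[47] (size 1, min 47) -> median=31
Step 4: insert 36 -> lo=[22, 31] (size 2, max 31) hi=[36, 47] (size 2, min 36) -> median=33.5
Step 5: insert 24 -> lo=[22, 24, 31] (size 3, max 31) hi=[36, 47] (size 2, min 36) -> median=31
Step 6: insert 43 -> lo=[22, 24, 31] (size 3, max 31) hi=[36, 43, 47] (size 3, min 36) -> median=33.5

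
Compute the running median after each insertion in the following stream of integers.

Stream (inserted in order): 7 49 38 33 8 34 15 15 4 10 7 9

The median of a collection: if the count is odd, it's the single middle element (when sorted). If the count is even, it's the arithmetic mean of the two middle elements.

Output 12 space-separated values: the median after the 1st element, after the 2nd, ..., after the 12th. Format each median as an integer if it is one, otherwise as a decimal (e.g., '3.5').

Answer: 7 28 38 35.5 33 33.5 33 24 15 15 15 12.5

Derivation:
Step 1: insert 7 -> lo=[7] (size 1, max 7) hi=[] (size 0) -> median=7
Step 2: insert 49 -> lo=[7] (size 1, max 7) hi=[49] (size 1, min 49) -> median=28
Step 3: insert 38 -> lo=[7, 38] (size 2, max 38) hi=[49] (size 1, min 49) -> median=38
Step 4: insert 33 -> lo=[7, 33] (size 2, max 33) hi=[38, 49] (size 2, min 38) -> median=35.5
Step 5: insert 8 -> lo=[7, 8, 33] (size 3, max 33) hi=[38, 49] (size 2, min 38) -> median=33
Step 6: insert 34 -> lo=[7, 8, 33] (size 3, max 33) hi=[34, 38, 49] (size 3, min 34) -> median=33.5
Step 7: insert 15 -> lo=[7, 8, 15, 33] (size 4, max 33) hi=[34, 38, 49] (size 3, min 34) -> median=33
Step 8: insert 15 -> lo=[7, 8, 15, 15] (size 4, max 15) hi=[33, 34, 38, 49] (size 4, min 33) -> median=24
Step 9: insert 4 -> lo=[4, 7, 8, 15, 15] (size 5, max 15) hi=[33, 34, 38, 49] (size 4, min 33) -> median=15
Step 10: insert 10 -> lo=[4, 7, 8, 10, 15] (size 5, max 15) hi=[15, 33, 34, 38, 49] (size 5, min 15) -> median=15
Step 11: insert 7 -> lo=[4, 7, 7, 8, 10, 15] (size 6, max 15) hi=[15, 33, 34, 38, 49] (size 5, min 15) -> median=15
Step 12: insert 9 -> lo=[4, 7, 7, 8, 9, 10] (size 6, max 10) hi=[15, 15, 33, 34, 38, 49] (size 6, min 15) -> median=12.5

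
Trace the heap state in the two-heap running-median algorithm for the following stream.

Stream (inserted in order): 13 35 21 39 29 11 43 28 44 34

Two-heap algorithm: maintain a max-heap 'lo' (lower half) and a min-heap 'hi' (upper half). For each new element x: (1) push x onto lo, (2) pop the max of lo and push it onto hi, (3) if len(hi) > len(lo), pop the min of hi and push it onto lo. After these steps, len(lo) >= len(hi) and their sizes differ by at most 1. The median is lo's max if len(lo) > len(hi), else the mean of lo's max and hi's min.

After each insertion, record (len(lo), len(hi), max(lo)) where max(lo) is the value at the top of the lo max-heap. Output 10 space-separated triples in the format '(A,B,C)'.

Step 1: insert 13 -> lo=[13] hi=[] -> (len(lo)=1, len(hi)=0, max(lo)=13)
Step 2: insert 35 -> lo=[13] hi=[35] -> (len(lo)=1, len(hi)=1, max(lo)=13)
Step 3: insert 21 -> lo=[13, 21] hi=[35] -> (len(lo)=2, len(hi)=1, max(lo)=21)
Step 4: insert 39 -> lo=[13, 21] hi=[35, 39] -> (len(lo)=2, len(hi)=2, max(lo)=21)
Step 5: insert 29 -> lo=[13, 21, 29] hi=[35, 39] -> (len(lo)=3, len(hi)=2, max(lo)=29)
Step 6: insert 11 -> lo=[11, 13, 21] hi=[29, 35, 39] -> (len(lo)=3, len(hi)=3, max(lo)=21)
Step 7: insert 43 -> lo=[11, 13, 21, 29] hi=[35, 39, 43] -> (len(lo)=4, len(hi)=3, max(lo)=29)
Step 8: insert 28 -> lo=[11, 13, 21, 28] hi=[29, 35, 39, 43] -> (len(lo)=4, len(hi)=4, max(lo)=28)
Step 9: insert 44 -> lo=[11, 13, 21, 28, 29] hi=[35, 39, 43, 44] -> (len(lo)=5, len(hi)=4, max(lo)=29)
Step 10: insert 34 -> lo=[11, 13, 21, 28, 29] hi=[34, 35, 39, 43, 44] -> (len(lo)=5, len(hi)=5, max(lo)=29)

Answer: (1,0,13) (1,1,13) (2,1,21) (2,2,21) (3,2,29) (3,3,21) (4,3,29) (4,4,28) (5,4,29) (5,5,29)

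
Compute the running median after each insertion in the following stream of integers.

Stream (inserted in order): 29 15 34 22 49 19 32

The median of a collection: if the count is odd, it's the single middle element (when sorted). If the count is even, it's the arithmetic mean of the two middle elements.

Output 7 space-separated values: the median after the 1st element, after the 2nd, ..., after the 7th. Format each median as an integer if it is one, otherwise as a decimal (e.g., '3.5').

Answer: 29 22 29 25.5 29 25.5 29

Derivation:
Step 1: insert 29 -> lo=[29] (size 1, max 29) hi=[] (size 0) -> median=29
Step 2: insert 15 -> lo=[15] (size 1, max 15) hi=[29] (size 1, min 29) -> median=22
Step 3: insert 34 -> lo=[15, 29] (size 2, max 29) hi=[34] (size 1, min 34) -> median=29
Step 4: insert 22 -> lo=[15, 22] (size 2, max 22) hi=[29, 34] (size 2, min 29) -> median=25.5
Step 5: insert 49 -> lo=[15, 22, 29] (size 3, max 29) hi=[34, 49] (size 2, min 34) -> median=29
Step 6: insert 19 -> lo=[15, 19, 22] (size 3, max 22) hi=[29, 34, 49] (size 3, min 29) -> median=25.5
Step 7: insert 32 -> lo=[15, 19, 22, 29] (size 4, max 29) hi=[32, 34, 49] (size 3, min 32) -> median=29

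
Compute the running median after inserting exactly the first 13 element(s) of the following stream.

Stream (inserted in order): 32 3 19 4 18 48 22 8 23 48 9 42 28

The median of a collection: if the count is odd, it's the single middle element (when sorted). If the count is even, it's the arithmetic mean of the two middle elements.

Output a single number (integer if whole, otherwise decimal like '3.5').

Answer: 22

Derivation:
Step 1: insert 32 -> lo=[32] (size 1, max 32) hi=[] (size 0) -> median=32
Step 2: insert 3 -> lo=[3] (size 1, max 3) hi=[32] (size 1, min 32) -> median=17.5
Step 3: insert 19 -> lo=[3, 19] (size 2, max 19) hi=[32] (size 1, min 32) -> median=19
Step 4: insert 4 -> lo=[3, 4] (size 2, max 4) hi=[19, 32] (size 2, min 19) -> median=11.5
Step 5: insert 18 -> lo=[3, 4, 18] (size 3, max 18) hi=[19, 32] (size 2, min 19) -> median=18
Step 6: insert 48 -> lo=[3, 4, 18] (size 3, max 18) hi=[19, 32, 48] (size 3, min 19) -> median=18.5
Step 7: insert 22 -> lo=[3, 4, 18, 19] (size 4, max 19) hi=[22, 32, 48] (size 3, min 22) -> median=19
Step 8: insert 8 -> lo=[3, 4, 8, 18] (size 4, max 18) hi=[19, 22, 32, 48] (size 4, min 19) -> median=18.5
Step 9: insert 23 -> lo=[3, 4, 8, 18, 19] (size 5, max 19) hi=[22, 23, 32, 48] (size 4, min 22) -> median=19
Step 10: insert 48 -> lo=[3, 4, 8, 18, 19] (size 5, max 19) hi=[22, 23, 32, 48, 48] (size 5, min 22) -> median=20.5
Step 11: insert 9 -> lo=[3, 4, 8, 9, 18, 19] (size 6, max 19) hi=[22, 23, 32, 48, 48] (size 5, min 22) -> median=19
Step 12: insert 42 -> lo=[3, 4, 8, 9, 18, 19] (size 6, max 19) hi=[22, 23, 32, 42, 48, 48] (size 6, min 22) -> median=20.5
Step 13: insert 28 -> lo=[3, 4, 8, 9, 18, 19, 22] (size 7, max 22) hi=[23, 28, 32, 42, 48, 48] (size 6, min 23) -> median=22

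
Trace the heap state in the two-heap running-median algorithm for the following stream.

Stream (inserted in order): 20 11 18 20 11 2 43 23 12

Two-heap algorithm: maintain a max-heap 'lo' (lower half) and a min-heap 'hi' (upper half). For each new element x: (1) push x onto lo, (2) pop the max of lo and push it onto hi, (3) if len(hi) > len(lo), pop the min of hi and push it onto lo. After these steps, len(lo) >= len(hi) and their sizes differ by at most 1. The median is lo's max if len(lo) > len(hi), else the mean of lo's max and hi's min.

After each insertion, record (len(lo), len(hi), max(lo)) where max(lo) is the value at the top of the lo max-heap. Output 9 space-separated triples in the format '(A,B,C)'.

Answer: (1,0,20) (1,1,11) (2,1,18) (2,2,18) (3,2,18) (3,3,11) (4,3,18) (4,4,18) (5,4,18)

Derivation:
Step 1: insert 20 -> lo=[20] hi=[] -> (len(lo)=1, len(hi)=0, max(lo)=20)
Step 2: insert 11 -> lo=[11] hi=[20] -> (len(lo)=1, len(hi)=1, max(lo)=11)
Step 3: insert 18 -> lo=[11, 18] hi=[20] -> (len(lo)=2, len(hi)=1, max(lo)=18)
Step 4: insert 20 -> lo=[11, 18] hi=[20, 20] -> (len(lo)=2, len(hi)=2, max(lo)=18)
Step 5: insert 11 -> lo=[11, 11, 18] hi=[20, 20] -> (len(lo)=3, len(hi)=2, max(lo)=18)
Step 6: insert 2 -> lo=[2, 11, 11] hi=[18, 20, 20] -> (len(lo)=3, len(hi)=3, max(lo)=11)
Step 7: insert 43 -> lo=[2, 11, 11, 18] hi=[20, 20, 43] -> (len(lo)=4, len(hi)=3, max(lo)=18)
Step 8: insert 23 -> lo=[2, 11, 11, 18] hi=[20, 20, 23, 43] -> (len(lo)=4, len(hi)=4, max(lo)=18)
Step 9: insert 12 -> lo=[2, 11, 11, 12, 18] hi=[20, 20, 23, 43] -> (len(lo)=5, len(hi)=4, max(lo)=18)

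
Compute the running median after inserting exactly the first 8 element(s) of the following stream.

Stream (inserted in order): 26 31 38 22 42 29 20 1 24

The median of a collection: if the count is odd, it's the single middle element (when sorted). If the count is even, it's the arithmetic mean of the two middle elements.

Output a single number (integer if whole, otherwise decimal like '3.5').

Answer: 27.5

Derivation:
Step 1: insert 26 -> lo=[26] (size 1, max 26) hi=[] (size 0) -> median=26
Step 2: insert 31 -> lo=[26] (size 1, max 26) hi=[31] (size 1, min 31) -> median=28.5
Step 3: insert 38 -> lo=[26, 31] (size 2, max 31) hi=[38] (size 1, min 38) -> median=31
Step 4: insert 22 -> lo=[22, 26] (size 2, max 26) hi=[31, 38] (size 2, min 31) -> median=28.5
Step 5: insert 42 -> lo=[22, 26, 31] (size 3, max 31) hi=[38, 42] (size 2, min 38) -> median=31
Step 6: insert 29 -> lo=[22, 26, 29] (size 3, max 29) hi=[31, 38, 42] (size 3, min 31) -> median=30
Step 7: insert 20 -> lo=[20, 22, 26, 29] (size 4, max 29) hi=[31, 38, 42] (size 3, min 31) -> median=29
Step 8: insert 1 -> lo=[1, 20, 22, 26] (size 4, max 26) hi=[29, 31, 38, 42] (size 4, min 29) -> median=27.5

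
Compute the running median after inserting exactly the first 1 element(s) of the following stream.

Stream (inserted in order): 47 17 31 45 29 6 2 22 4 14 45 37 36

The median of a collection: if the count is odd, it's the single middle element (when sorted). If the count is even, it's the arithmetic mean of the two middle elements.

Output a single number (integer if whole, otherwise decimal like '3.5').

Step 1: insert 47 -> lo=[47] (size 1, max 47) hi=[] (size 0) -> median=47

Answer: 47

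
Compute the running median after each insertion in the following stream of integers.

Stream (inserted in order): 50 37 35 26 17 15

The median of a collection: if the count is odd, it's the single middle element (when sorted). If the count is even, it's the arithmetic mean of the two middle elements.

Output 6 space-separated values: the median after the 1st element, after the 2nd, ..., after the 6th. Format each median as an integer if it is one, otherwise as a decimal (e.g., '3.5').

Step 1: insert 50 -> lo=[50] (size 1, max 50) hi=[] (size 0) -> median=50
Step 2: insert 37 -> lo=[37] (size 1, max 37) hi=[50] (size 1, min 50) -> median=43.5
Step 3: insert 35 -> lo=[35, 37] (size 2, max 37) hi=[50] (size 1, min 50) -> median=37
Step 4: insert 26 -> lo=[26, 35] (size 2, max 35) hi=[37, 50] (size 2, min 37) -> median=36
Step 5: insert 17 -> lo=[17, 26, 35] (size 3, max 35) hi=[37, 50] (size 2, min 37) -> median=35
Step 6: insert 15 -> lo=[15, 17, 26] (size 3, max 26) hi=[35, 37, 50] (size 3, min 35) -> median=30.5

Answer: 50 43.5 37 36 35 30.5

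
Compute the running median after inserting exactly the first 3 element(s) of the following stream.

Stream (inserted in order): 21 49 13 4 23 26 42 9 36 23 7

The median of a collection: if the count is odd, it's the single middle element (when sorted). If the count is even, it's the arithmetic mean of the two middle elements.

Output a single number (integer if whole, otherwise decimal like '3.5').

Step 1: insert 21 -> lo=[21] (size 1, max 21) hi=[] (size 0) -> median=21
Step 2: insert 49 -> lo=[21] (size 1, max 21) hi=[49] (size 1, min 49) -> median=35
Step 3: insert 13 -> lo=[13, 21] (size 2, max 21) hi=[49] (size 1, min 49) -> median=21

Answer: 21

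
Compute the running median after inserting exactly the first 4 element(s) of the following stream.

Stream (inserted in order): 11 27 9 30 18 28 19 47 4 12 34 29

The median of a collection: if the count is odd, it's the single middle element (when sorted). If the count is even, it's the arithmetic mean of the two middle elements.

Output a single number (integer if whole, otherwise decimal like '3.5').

Answer: 19

Derivation:
Step 1: insert 11 -> lo=[11] (size 1, max 11) hi=[] (size 0) -> median=11
Step 2: insert 27 -> lo=[11] (size 1, max 11) hi=[27] (size 1, min 27) -> median=19
Step 3: insert 9 -> lo=[9, 11] (size 2, max 11) hi=[27] (size 1, min 27) -> median=11
Step 4: insert 30 -> lo=[9, 11] (size 2, max 11) hi=[27, 30] (size 2, min 27) -> median=19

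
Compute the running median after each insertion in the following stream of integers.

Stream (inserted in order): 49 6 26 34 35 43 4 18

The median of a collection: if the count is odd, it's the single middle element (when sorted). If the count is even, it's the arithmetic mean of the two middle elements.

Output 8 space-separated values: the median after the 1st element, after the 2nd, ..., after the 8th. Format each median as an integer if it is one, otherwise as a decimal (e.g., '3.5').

Answer: 49 27.5 26 30 34 34.5 34 30

Derivation:
Step 1: insert 49 -> lo=[49] (size 1, max 49) hi=[] (size 0) -> median=49
Step 2: insert 6 -> lo=[6] (size 1, max 6) hi=[49] (size 1, min 49) -> median=27.5
Step 3: insert 26 -> lo=[6, 26] (size 2, max 26) hi=[49] (size 1, min 49) -> median=26
Step 4: insert 34 -> lo=[6, 26] (size 2, max 26) hi=[34, 49] (size 2, min 34) -> median=30
Step 5: insert 35 -> lo=[6, 26, 34] (size 3, max 34) hi=[35, 49] (size 2, min 35) -> median=34
Step 6: insert 43 -> lo=[6, 26, 34] (size 3, max 34) hi=[35, 43, 49] (size 3, min 35) -> median=34.5
Step 7: insert 4 -> lo=[4, 6, 26, 34] (size 4, max 34) hi=[35, 43, 49] (size 3, min 35) -> median=34
Step 8: insert 18 -> lo=[4, 6, 18, 26] (size 4, max 26) hi=[34, 35, 43, 49] (size 4, min 34) -> median=30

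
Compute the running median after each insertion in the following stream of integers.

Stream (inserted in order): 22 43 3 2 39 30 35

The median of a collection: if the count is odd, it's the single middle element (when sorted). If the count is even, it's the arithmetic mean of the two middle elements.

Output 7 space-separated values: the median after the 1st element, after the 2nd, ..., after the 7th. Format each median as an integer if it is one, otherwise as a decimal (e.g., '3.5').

Answer: 22 32.5 22 12.5 22 26 30

Derivation:
Step 1: insert 22 -> lo=[22] (size 1, max 22) hi=[] (size 0) -> median=22
Step 2: insert 43 -> lo=[22] (size 1, max 22) hi=[43] (size 1, min 43) -> median=32.5
Step 3: insert 3 -> lo=[3, 22] (size 2, max 22) hi=[43] (size 1, min 43) -> median=22
Step 4: insert 2 -> lo=[2, 3] (size 2, max 3) hi=[22, 43] (size 2, min 22) -> median=12.5
Step 5: insert 39 -> lo=[2, 3, 22] (size 3, max 22) hi=[39, 43] (size 2, min 39) -> median=22
Step 6: insert 30 -> lo=[2, 3, 22] (size 3, max 22) hi=[30, 39, 43] (size 3, min 30) -> median=26
Step 7: insert 35 -> lo=[2, 3, 22, 30] (size 4, max 30) hi=[35, 39, 43] (size 3, min 35) -> median=30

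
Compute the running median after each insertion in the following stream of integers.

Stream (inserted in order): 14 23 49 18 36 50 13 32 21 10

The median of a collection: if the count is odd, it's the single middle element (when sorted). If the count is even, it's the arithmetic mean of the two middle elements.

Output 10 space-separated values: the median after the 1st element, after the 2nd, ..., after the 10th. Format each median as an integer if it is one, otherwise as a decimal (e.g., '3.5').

Step 1: insert 14 -> lo=[14] (size 1, max 14) hi=[] (size 0) -> median=14
Step 2: insert 23 -> lo=[14] (size 1, max 14) hi=[23] (size 1, min 23) -> median=18.5
Step 3: insert 49 -> lo=[14, 23] (size 2, max 23) hi=[49] (size 1, min 49) -> median=23
Step 4: insert 18 -> lo=[14, 18] (size 2, max 18) hi=[23, 49] (size 2, min 23) -> median=20.5
Step 5: insert 36 -> lo=[14, 18, 23] (size 3, max 23) hi=[36, 49] (size 2, min 36) -> median=23
Step 6: insert 50 -> lo=[14, 18, 23] (size 3, max 23) hi=[36, 49, 50] (size 3, min 36) -> median=29.5
Step 7: insert 13 -> lo=[13, 14, 18, 23] (size 4, max 23) hi=[36, 49, 50] (size 3, min 36) -> median=23
Step 8: insert 32 -> lo=[13, 14, 18, 23] (size 4, max 23) hi=[32, 36, 49, 50] (size 4, min 32) -> median=27.5
Step 9: insert 21 -> lo=[13, 14, 18, 21, 23] (size 5, max 23) hi=[32, 36, 49, 50] (size 4, min 32) -> median=23
Step 10: insert 10 -> lo=[10, 13, 14, 18, 21] (size 5, max 21) hi=[23, 32, 36, 49, 50] (size 5, min 23) -> median=22

Answer: 14 18.5 23 20.5 23 29.5 23 27.5 23 22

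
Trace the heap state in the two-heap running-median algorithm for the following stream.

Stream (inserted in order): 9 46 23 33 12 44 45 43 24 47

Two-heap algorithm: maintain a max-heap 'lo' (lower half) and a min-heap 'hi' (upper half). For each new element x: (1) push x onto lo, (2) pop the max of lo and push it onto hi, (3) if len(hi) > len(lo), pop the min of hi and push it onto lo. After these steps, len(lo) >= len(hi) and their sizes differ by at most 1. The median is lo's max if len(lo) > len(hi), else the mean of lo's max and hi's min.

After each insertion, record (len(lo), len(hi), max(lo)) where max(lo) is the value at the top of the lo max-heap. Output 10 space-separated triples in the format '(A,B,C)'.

Step 1: insert 9 -> lo=[9] hi=[] -> (len(lo)=1, len(hi)=0, max(lo)=9)
Step 2: insert 46 -> lo=[9] hi=[46] -> (len(lo)=1, len(hi)=1, max(lo)=9)
Step 3: insert 23 -> lo=[9, 23] hi=[46] -> (len(lo)=2, len(hi)=1, max(lo)=23)
Step 4: insert 33 -> lo=[9, 23] hi=[33, 46] -> (len(lo)=2, len(hi)=2, max(lo)=23)
Step 5: insert 12 -> lo=[9, 12, 23] hi=[33, 46] -> (len(lo)=3, len(hi)=2, max(lo)=23)
Step 6: insert 44 -> lo=[9, 12, 23] hi=[33, 44, 46] -> (len(lo)=3, len(hi)=3, max(lo)=23)
Step 7: insert 45 -> lo=[9, 12, 23, 33] hi=[44, 45, 46] -> (len(lo)=4, len(hi)=3, max(lo)=33)
Step 8: insert 43 -> lo=[9, 12, 23, 33] hi=[43, 44, 45, 46] -> (len(lo)=4, len(hi)=4, max(lo)=33)
Step 9: insert 24 -> lo=[9, 12, 23, 24, 33] hi=[43, 44, 45, 46] -> (len(lo)=5, len(hi)=4, max(lo)=33)
Step 10: insert 47 -> lo=[9, 12, 23, 24, 33] hi=[43, 44, 45, 46, 47] -> (len(lo)=5, len(hi)=5, max(lo)=33)

Answer: (1,0,9) (1,1,9) (2,1,23) (2,2,23) (3,2,23) (3,3,23) (4,3,33) (4,4,33) (5,4,33) (5,5,33)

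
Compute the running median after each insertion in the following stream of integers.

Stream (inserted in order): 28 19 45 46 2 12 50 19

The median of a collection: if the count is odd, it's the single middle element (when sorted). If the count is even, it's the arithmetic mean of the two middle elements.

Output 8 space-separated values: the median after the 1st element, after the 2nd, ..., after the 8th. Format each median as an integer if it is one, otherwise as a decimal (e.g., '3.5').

Answer: 28 23.5 28 36.5 28 23.5 28 23.5

Derivation:
Step 1: insert 28 -> lo=[28] (size 1, max 28) hi=[] (size 0) -> median=28
Step 2: insert 19 -> lo=[19] (size 1, max 19) hi=[28] (size 1, min 28) -> median=23.5
Step 3: insert 45 -> lo=[19, 28] (size 2, max 28) hi=[45] (size 1, min 45) -> median=28
Step 4: insert 46 -> lo=[19, 28] (size 2, max 28) hi=[45, 46] (size 2, min 45) -> median=36.5
Step 5: insert 2 -> lo=[2, 19, 28] (size 3, max 28) hi=[45, 46] (size 2, min 45) -> median=28
Step 6: insert 12 -> lo=[2, 12, 19] (size 3, max 19) hi=[28, 45, 46] (size 3, min 28) -> median=23.5
Step 7: insert 50 -> lo=[2, 12, 19, 28] (size 4, max 28) hi=[45, 46, 50] (size 3, min 45) -> median=28
Step 8: insert 19 -> lo=[2, 12, 19, 19] (size 4, max 19) hi=[28, 45, 46, 50] (size 4, min 28) -> median=23.5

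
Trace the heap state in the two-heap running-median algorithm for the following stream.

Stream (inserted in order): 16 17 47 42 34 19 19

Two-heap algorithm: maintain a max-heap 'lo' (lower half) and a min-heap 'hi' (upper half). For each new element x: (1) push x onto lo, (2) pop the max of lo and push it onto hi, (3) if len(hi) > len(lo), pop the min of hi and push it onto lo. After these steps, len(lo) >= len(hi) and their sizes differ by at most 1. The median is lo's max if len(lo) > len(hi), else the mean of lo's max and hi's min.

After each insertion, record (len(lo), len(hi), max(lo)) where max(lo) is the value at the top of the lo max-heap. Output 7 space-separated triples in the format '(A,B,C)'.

Step 1: insert 16 -> lo=[16] hi=[] -> (len(lo)=1, len(hi)=0, max(lo)=16)
Step 2: insert 17 -> lo=[16] hi=[17] -> (len(lo)=1, len(hi)=1, max(lo)=16)
Step 3: insert 47 -> lo=[16, 17] hi=[47] -> (len(lo)=2, len(hi)=1, max(lo)=17)
Step 4: insert 42 -> lo=[16, 17] hi=[42, 47] -> (len(lo)=2, len(hi)=2, max(lo)=17)
Step 5: insert 34 -> lo=[16, 17, 34] hi=[42, 47] -> (len(lo)=3, len(hi)=2, max(lo)=34)
Step 6: insert 19 -> lo=[16, 17, 19] hi=[34, 42, 47] -> (len(lo)=3, len(hi)=3, max(lo)=19)
Step 7: insert 19 -> lo=[16, 17, 19, 19] hi=[34, 42, 47] -> (len(lo)=4, len(hi)=3, max(lo)=19)

Answer: (1,0,16) (1,1,16) (2,1,17) (2,2,17) (3,2,34) (3,3,19) (4,3,19)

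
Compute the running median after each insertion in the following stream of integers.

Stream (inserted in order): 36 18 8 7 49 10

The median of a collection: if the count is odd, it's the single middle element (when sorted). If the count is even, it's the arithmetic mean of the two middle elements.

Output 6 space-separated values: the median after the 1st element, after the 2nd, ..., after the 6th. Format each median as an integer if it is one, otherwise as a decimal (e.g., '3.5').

Step 1: insert 36 -> lo=[36] (size 1, max 36) hi=[] (size 0) -> median=36
Step 2: insert 18 -> lo=[18] (size 1, max 18) hi=[36] (size 1, min 36) -> median=27
Step 3: insert 8 -> lo=[8, 18] (size 2, max 18) hi=[36] (size 1, min 36) -> median=18
Step 4: insert 7 -> lo=[7, 8] (size 2, max 8) hi=[18, 36] (size 2, min 18) -> median=13
Step 5: insert 49 -> lo=[7, 8, 18] (size 3, max 18) hi=[36, 49] (size 2, min 36) -> median=18
Step 6: insert 10 -> lo=[7, 8, 10] (size 3, max 10) hi=[18, 36, 49] (size 3, min 18) -> median=14

Answer: 36 27 18 13 18 14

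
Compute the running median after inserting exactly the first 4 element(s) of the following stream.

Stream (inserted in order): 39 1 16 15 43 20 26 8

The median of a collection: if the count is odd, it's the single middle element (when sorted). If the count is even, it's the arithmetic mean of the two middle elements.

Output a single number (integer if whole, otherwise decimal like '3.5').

Step 1: insert 39 -> lo=[39] (size 1, max 39) hi=[] (size 0) -> median=39
Step 2: insert 1 -> lo=[1] (size 1, max 1) hi=[39] (size 1, min 39) -> median=20
Step 3: insert 16 -> lo=[1, 16] (size 2, max 16) hi=[39] (size 1, min 39) -> median=16
Step 4: insert 15 -> lo=[1, 15] (size 2, max 15) hi=[16, 39] (size 2, min 16) -> median=15.5

Answer: 15.5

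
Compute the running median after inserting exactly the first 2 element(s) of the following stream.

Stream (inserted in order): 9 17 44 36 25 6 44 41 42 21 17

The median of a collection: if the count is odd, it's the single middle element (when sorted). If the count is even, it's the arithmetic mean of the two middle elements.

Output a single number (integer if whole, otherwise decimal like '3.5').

Step 1: insert 9 -> lo=[9] (size 1, max 9) hi=[] (size 0) -> median=9
Step 2: insert 17 -> lo=[9] (size 1, max 9) hi=[17] (size 1, min 17) -> median=13

Answer: 13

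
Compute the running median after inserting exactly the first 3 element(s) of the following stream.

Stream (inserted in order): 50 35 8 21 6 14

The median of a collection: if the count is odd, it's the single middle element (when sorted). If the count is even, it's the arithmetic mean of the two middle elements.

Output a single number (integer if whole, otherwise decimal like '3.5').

Answer: 35

Derivation:
Step 1: insert 50 -> lo=[50] (size 1, max 50) hi=[] (size 0) -> median=50
Step 2: insert 35 -> lo=[35] (size 1, max 35) hi=[50] (size 1, min 50) -> median=42.5
Step 3: insert 8 -> lo=[8, 35] (size 2, max 35) hi=[50] (size 1, min 50) -> median=35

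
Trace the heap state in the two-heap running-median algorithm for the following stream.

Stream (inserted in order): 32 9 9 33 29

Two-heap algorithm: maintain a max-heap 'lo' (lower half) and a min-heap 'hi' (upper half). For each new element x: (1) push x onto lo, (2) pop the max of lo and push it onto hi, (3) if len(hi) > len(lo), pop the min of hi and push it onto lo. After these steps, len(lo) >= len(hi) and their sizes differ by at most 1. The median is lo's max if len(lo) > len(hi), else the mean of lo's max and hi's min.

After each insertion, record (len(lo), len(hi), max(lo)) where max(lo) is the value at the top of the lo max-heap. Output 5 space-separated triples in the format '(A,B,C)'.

Answer: (1,0,32) (1,1,9) (2,1,9) (2,2,9) (3,2,29)

Derivation:
Step 1: insert 32 -> lo=[32] hi=[] -> (len(lo)=1, len(hi)=0, max(lo)=32)
Step 2: insert 9 -> lo=[9] hi=[32] -> (len(lo)=1, len(hi)=1, max(lo)=9)
Step 3: insert 9 -> lo=[9, 9] hi=[32] -> (len(lo)=2, len(hi)=1, max(lo)=9)
Step 4: insert 33 -> lo=[9, 9] hi=[32, 33] -> (len(lo)=2, len(hi)=2, max(lo)=9)
Step 5: insert 29 -> lo=[9, 9, 29] hi=[32, 33] -> (len(lo)=3, len(hi)=2, max(lo)=29)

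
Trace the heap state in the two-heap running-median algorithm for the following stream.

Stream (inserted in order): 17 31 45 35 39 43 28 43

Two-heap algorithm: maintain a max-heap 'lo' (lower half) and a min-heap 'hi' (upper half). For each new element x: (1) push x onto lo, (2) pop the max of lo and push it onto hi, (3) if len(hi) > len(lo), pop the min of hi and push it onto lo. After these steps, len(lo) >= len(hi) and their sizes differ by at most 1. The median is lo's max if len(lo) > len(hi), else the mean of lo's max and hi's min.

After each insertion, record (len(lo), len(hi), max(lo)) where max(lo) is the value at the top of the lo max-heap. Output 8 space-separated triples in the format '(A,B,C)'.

Answer: (1,0,17) (1,1,17) (2,1,31) (2,2,31) (3,2,35) (3,3,35) (4,3,35) (4,4,35)

Derivation:
Step 1: insert 17 -> lo=[17] hi=[] -> (len(lo)=1, len(hi)=0, max(lo)=17)
Step 2: insert 31 -> lo=[17] hi=[31] -> (len(lo)=1, len(hi)=1, max(lo)=17)
Step 3: insert 45 -> lo=[17, 31] hi=[45] -> (len(lo)=2, len(hi)=1, max(lo)=31)
Step 4: insert 35 -> lo=[17, 31] hi=[35, 45] -> (len(lo)=2, len(hi)=2, max(lo)=31)
Step 5: insert 39 -> lo=[17, 31, 35] hi=[39, 45] -> (len(lo)=3, len(hi)=2, max(lo)=35)
Step 6: insert 43 -> lo=[17, 31, 35] hi=[39, 43, 45] -> (len(lo)=3, len(hi)=3, max(lo)=35)
Step 7: insert 28 -> lo=[17, 28, 31, 35] hi=[39, 43, 45] -> (len(lo)=4, len(hi)=3, max(lo)=35)
Step 8: insert 43 -> lo=[17, 28, 31, 35] hi=[39, 43, 43, 45] -> (len(lo)=4, len(hi)=4, max(lo)=35)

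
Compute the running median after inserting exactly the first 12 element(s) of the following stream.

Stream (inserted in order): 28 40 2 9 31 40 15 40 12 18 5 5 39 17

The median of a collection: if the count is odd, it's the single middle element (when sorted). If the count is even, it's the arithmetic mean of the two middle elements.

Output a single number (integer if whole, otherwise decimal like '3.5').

Answer: 16.5

Derivation:
Step 1: insert 28 -> lo=[28] (size 1, max 28) hi=[] (size 0) -> median=28
Step 2: insert 40 -> lo=[28] (size 1, max 28) hi=[40] (size 1, min 40) -> median=34
Step 3: insert 2 -> lo=[2, 28] (size 2, max 28) hi=[40] (size 1, min 40) -> median=28
Step 4: insert 9 -> lo=[2, 9] (size 2, max 9) hi=[28, 40] (size 2, min 28) -> median=18.5
Step 5: insert 31 -> lo=[2, 9, 28] (size 3, max 28) hi=[31, 40] (size 2, min 31) -> median=28
Step 6: insert 40 -> lo=[2, 9, 28] (size 3, max 28) hi=[31, 40, 40] (size 3, min 31) -> median=29.5
Step 7: insert 15 -> lo=[2, 9, 15, 28] (size 4, max 28) hi=[31, 40, 40] (size 3, min 31) -> median=28
Step 8: insert 40 -> lo=[2, 9, 15, 28] (size 4, max 28) hi=[31, 40, 40, 40] (size 4, min 31) -> median=29.5
Step 9: insert 12 -> lo=[2, 9, 12, 15, 28] (size 5, max 28) hi=[31, 40, 40, 40] (size 4, min 31) -> median=28
Step 10: insert 18 -> lo=[2, 9, 12, 15, 18] (size 5, max 18) hi=[28, 31, 40, 40, 40] (size 5, min 28) -> median=23
Step 11: insert 5 -> lo=[2, 5, 9, 12, 15, 18] (size 6, max 18) hi=[28, 31, 40, 40, 40] (size 5, min 28) -> median=18
Step 12: insert 5 -> lo=[2, 5, 5, 9, 12, 15] (size 6, max 15) hi=[18, 28, 31, 40, 40, 40] (size 6, min 18) -> median=16.5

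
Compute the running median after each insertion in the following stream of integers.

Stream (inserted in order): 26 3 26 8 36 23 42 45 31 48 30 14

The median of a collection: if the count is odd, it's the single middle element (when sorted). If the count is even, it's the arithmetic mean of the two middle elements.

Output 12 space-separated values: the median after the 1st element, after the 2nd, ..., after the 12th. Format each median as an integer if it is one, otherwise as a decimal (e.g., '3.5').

Step 1: insert 26 -> lo=[26] (size 1, max 26) hi=[] (size 0) -> median=26
Step 2: insert 3 -> lo=[3] (size 1, max 3) hi=[26] (size 1, min 26) -> median=14.5
Step 3: insert 26 -> lo=[3, 26] (size 2, max 26) hi=[26] (size 1, min 26) -> median=26
Step 4: insert 8 -> lo=[3, 8] (size 2, max 8) hi=[26, 26] (size 2, min 26) -> median=17
Step 5: insert 36 -> lo=[3, 8, 26] (size 3, max 26) hi=[26, 36] (size 2, min 26) -> median=26
Step 6: insert 23 -> lo=[3, 8, 23] (size 3, max 23) hi=[26, 26, 36] (size 3, min 26) -> median=24.5
Step 7: insert 42 -> lo=[3, 8, 23, 26] (size 4, max 26) hi=[26, 36, 42] (size 3, min 26) -> median=26
Step 8: insert 45 -> lo=[3, 8, 23, 26] (size 4, max 26) hi=[26, 36, 42, 45] (size 4, min 26) -> median=26
Step 9: insert 31 -> lo=[3, 8, 23, 26, 26] (size 5, max 26) hi=[31, 36, 42, 45] (size 4, min 31) -> median=26
Step 10: insert 48 -> lo=[3, 8, 23, 26, 26] (size 5, max 26) hi=[31, 36, 42, 45, 48] (size 5, min 31) -> median=28.5
Step 11: insert 30 -> lo=[3, 8, 23, 26, 26, 30] (size 6, max 30) hi=[31, 36, 42, 45, 48] (size 5, min 31) -> median=30
Step 12: insert 14 -> lo=[3, 8, 14, 23, 26, 26] (size 6, max 26) hi=[30, 31, 36, 42, 45, 48] (size 6, min 30) -> median=28

Answer: 26 14.5 26 17 26 24.5 26 26 26 28.5 30 28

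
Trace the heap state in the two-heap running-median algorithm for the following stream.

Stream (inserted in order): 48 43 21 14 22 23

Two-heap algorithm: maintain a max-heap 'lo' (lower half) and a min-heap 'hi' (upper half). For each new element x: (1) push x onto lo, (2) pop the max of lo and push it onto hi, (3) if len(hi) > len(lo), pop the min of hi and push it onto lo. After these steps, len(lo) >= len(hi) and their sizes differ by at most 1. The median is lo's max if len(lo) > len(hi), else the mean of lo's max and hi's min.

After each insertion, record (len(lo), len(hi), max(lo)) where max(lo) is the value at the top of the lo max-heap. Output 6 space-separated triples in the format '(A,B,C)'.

Step 1: insert 48 -> lo=[48] hi=[] -> (len(lo)=1, len(hi)=0, max(lo)=48)
Step 2: insert 43 -> lo=[43] hi=[48] -> (len(lo)=1, len(hi)=1, max(lo)=43)
Step 3: insert 21 -> lo=[21, 43] hi=[48] -> (len(lo)=2, len(hi)=1, max(lo)=43)
Step 4: insert 14 -> lo=[14, 21] hi=[43, 48] -> (len(lo)=2, len(hi)=2, max(lo)=21)
Step 5: insert 22 -> lo=[14, 21, 22] hi=[43, 48] -> (len(lo)=3, len(hi)=2, max(lo)=22)
Step 6: insert 23 -> lo=[14, 21, 22] hi=[23, 43, 48] -> (len(lo)=3, len(hi)=3, max(lo)=22)

Answer: (1,0,48) (1,1,43) (2,1,43) (2,2,21) (3,2,22) (3,3,22)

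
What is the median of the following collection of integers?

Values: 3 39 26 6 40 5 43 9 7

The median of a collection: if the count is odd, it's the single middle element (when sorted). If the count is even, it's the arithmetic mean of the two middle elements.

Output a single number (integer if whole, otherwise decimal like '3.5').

Step 1: insert 3 -> lo=[3] (size 1, max 3) hi=[] (size 0) -> median=3
Step 2: insert 39 -> lo=[3] (size 1, max 3) hi=[39] (size 1, min 39) -> median=21
Step 3: insert 26 -> lo=[3, 26] (size 2, max 26) hi=[39] (size 1, min 39) -> median=26
Step 4: insert 6 -> lo=[3, 6] (size 2, max 6) hi=[26, 39] (size 2, min 26) -> median=16
Step 5: insert 40 -> lo=[3, 6, 26] (size 3, max 26) hi=[39, 40] (size 2, min 39) -> median=26
Step 6: insert 5 -> lo=[3, 5, 6] (size 3, max 6) hi=[26, 39, 40] (size 3, min 26) -> median=16
Step 7: insert 43 -> lo=[3, 5, 6, 26] (size 4, max 26) hi=[39, 40, 43] (size 3, min 39) -> median=26
Step 8: insert 9 -> lo=[3, 5, 6, 9] (size 4, max 9) hi=[26, 39, 40, 43] (size 4, min 26) -> median=17.5
Step 9: insert 7 -> lo=[3, 5, 6, 7, 9] (size 5, max 9) hi=[26, 39, 40, 43] (size 4, min 26) -> median=9

Answer: 9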